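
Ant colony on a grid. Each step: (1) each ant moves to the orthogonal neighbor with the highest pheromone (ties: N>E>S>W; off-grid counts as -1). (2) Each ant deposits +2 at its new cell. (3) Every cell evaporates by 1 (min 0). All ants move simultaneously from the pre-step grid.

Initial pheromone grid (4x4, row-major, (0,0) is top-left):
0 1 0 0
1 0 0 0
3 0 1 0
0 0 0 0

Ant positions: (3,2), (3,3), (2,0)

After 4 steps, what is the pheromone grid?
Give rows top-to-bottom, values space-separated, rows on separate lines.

After step 1: ants at (2,2),(2,3),(1,0)
  0 0 0 0
  2 0 0 0
  2 0 2 1
  0 0 0 0
After step 2: ants at (2,3),(2,2),(2,0)
  0 0 0 0
  1 0 0 0
  3 0 3 2
  0 0 0 0
After step 3: ants at (2,2),(2,3),(1,0)
  0 0 0 0
  2 0 0 0
  2 0 4 3
  0 0 0 0
After step 4: ants at (2,3),(2,2),(2,0)
  0 0 0 0
  1 0 0 0
  3 0 5 4
  0 0 0 0

0 0 0 0
1 0 0 0
3 0 5 4
0 0 0 0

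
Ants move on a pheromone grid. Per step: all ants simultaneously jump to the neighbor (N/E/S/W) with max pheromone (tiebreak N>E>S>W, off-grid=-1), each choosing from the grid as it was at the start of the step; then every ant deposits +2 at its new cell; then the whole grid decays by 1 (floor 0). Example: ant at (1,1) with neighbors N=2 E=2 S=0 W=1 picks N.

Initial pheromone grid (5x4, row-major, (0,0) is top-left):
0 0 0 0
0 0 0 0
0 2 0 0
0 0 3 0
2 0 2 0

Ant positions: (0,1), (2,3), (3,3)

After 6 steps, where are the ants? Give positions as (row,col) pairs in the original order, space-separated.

Step 1: ant0:(0,1)->E->(0,2) | ant1:(2,3)->N->(1,3) | ant2:(3,3)->W->(3,2)
  grid max=4 at (3,2)
Step 2: ant0:(0,2)->E->(0,3) | ant1:(1,3)->N->(0,3) | ant2:(3,2)->S->(4,2)
  grid max=3 at (0,3)
Step 3: ant0:(0,3)->S->(1,3) | ant1:(0,3)->S->(1,3) | ant2:(4,2)->N->(3,2)
  grid max=4 at (3,2)
Step 4: ant0:(1,3)->N->(0,3) | ant1:(1,3)->N->(0,3) | ant2:(3,2)->S->(4,2)
  grid max=5 at (0,3)
Step 5: ant0:(0,3)->S->(1,3) | ant1:(0,3)->S->(1,3) | ant2:(4,2)->N->(3,2)
  grid max=5 at (1,3)
Step 6: ant0:(1,3)->N->(0,3) | ant1:(1,3)->N->(0,3) | ant2:(3,2)->S->(4,2)
  grid max=7 at (0,3)

(0,3) (0,3) (4,2)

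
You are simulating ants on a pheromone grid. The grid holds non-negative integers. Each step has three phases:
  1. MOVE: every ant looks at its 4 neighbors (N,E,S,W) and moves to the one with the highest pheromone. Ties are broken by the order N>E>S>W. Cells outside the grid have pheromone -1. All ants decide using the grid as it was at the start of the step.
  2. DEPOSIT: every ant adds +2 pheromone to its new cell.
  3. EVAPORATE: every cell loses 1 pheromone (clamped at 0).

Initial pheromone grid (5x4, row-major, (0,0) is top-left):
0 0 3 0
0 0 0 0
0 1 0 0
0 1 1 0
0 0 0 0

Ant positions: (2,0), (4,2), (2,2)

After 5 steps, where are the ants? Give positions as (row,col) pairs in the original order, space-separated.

Step 1: ant0:(2,0)->E->(2,1) | ant1:(4,2)->N->(3,2) | ant2:(2,2)->S->(3,2)
  grid max=4 at (3,2)
Step 2: ant0:(2,1)->N->(1,1) | ant1:(3,2)->N->(2,2) | ant2:(3,2)->N->(2,2)
  grid max=3 at (2,2)
Step 3: ant0:(1,1)->S->(2,1) | ant1:(2,2)->S->(3,2) | ant2:(2,2)->S->(3,2)
  grid max=6 at (3,2)
Step 4: ant0:(2,1)->E->(2,2) | ant1:(3,2)->N->(2,2) | ant2:(3,2)->N->(2,2)
  grid max=7 at (2,2)
Step 5: ant0:(2,2)->S->(3,2) | ant1:(2,2)->S->(3,2) | ant2:(2,2)->S->(3,2)
  grid max=10 at (3,2)

(3,2) (3,2) (3,2)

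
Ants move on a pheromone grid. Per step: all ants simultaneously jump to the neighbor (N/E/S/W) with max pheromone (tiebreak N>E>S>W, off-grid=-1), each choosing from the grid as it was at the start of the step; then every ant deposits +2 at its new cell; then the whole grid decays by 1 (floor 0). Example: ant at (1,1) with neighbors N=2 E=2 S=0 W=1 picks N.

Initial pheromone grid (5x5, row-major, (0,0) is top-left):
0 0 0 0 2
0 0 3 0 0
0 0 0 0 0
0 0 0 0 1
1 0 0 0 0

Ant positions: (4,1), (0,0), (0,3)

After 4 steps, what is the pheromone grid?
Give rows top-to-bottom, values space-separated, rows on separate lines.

After step 1: ants at (4,0),(0,1),(0,4)
  0 1 0 0 3
  0 0 2 0 0
  0 0 0 0 0
  0 0 0 0 0
  2 0 0 0 0
After step 2: ants at (3,0),(0,2),(1,4)
  0 0 1 0 2
  0 0 1 0 1
  0 0 0 0 0
  1 0 0 0 0
  1 0 0 0 0
After step 3: ants at (4,0),(1,2),(0,4)
  0 0 0 0 3
  0 0 2 0 0
  0 0 0 0 0
  0 0 0 0 0
  2 0 0 0 0
After step 4: ants at (3,0),(0,2),(1,4)
  0 0 1 0 2
  0 0 1 0 1
  0 0 0 0 0
  1 0 0 0 0
  1 0 0 0 0

0 0 1 0 2
0 0 1 0 1
0 0 0 0 0
1 0 0 0 0
1 0 0 0 0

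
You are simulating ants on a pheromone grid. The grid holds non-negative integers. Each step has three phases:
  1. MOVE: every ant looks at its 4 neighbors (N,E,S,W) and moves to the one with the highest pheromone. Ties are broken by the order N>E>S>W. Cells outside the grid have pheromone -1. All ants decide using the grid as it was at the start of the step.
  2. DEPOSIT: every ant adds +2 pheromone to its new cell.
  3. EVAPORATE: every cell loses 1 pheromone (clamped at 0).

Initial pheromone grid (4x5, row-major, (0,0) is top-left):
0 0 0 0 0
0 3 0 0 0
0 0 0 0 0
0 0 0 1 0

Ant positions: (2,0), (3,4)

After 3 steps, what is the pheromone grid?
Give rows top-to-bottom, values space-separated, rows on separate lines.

After step 1: ants at (1,0),(3,3)
  0 0 0 0 0
  1 2 0 0 0
  0 0 0 0 0
  0 0 0 2 0
After step 2: ants at (1,1),(2,3)
  0 0 0 0 0
  0 3 0 0 0
  0 0 0 1 0
  0 0 0 1 0
After step 3: ants at (0,1),(3,3)
  0 1 0 0 0
  0 2 0 0 0
  0 0 0 0 0
  0 0 0 2 0

0 1 0 0 0
0 2 0 0 0
0 0 0 0 0
0 0 0 2 0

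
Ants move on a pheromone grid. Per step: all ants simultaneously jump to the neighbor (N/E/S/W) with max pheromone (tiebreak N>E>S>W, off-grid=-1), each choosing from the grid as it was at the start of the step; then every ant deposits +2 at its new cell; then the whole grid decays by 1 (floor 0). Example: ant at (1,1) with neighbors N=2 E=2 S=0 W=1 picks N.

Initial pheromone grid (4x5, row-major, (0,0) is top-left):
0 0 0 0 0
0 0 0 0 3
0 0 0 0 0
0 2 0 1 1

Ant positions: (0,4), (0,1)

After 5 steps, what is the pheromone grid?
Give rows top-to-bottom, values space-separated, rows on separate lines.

After step 1: ants at (1,4),(0,2)
  0 0 1 0 0
  0 0 0 0 4
  0 0 0 0 0
  0 1 0 0 0
After step 2: ants at (0,4),(0,3)
  0 0 0 1 1
  0 0 0 0 3
  0 0 0 0 0
  0 0 0 0 0
After step 3: ants at (1,4),(0,4)
  0 0 0 0 2
  0 0 0 0 4
  0 0 0 0 0
  0 0 0 0 0
After step 4: ants at (0,4),(1,4)
  0 0 0 0 3
  0 0 0 0 5
  0 0 0 0 0
  0 0 0 0 0
After step 5: ants at (1,4),(0,4)
  0 0 0 0 4
  0 0 0 0 6
  0 0 0 0 0
  0 0 0 0 0

0 0 0 0 4
0 0 0 0 6
0 0 0 0 0
0 0 0 0 0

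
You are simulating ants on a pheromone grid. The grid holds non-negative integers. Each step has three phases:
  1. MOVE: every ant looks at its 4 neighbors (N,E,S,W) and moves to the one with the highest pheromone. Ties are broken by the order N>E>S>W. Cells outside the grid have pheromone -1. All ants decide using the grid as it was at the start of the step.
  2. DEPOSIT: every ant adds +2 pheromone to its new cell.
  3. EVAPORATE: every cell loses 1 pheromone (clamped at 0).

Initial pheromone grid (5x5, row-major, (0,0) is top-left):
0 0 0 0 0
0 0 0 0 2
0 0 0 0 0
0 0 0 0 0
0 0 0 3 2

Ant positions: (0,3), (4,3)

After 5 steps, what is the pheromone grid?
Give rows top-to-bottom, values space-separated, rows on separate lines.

After step 1: ants at (0,4),(4,4)
  0 0 0 0 1
  0 0 0 0 1
  0 0 0 0 0
  0 0 0 0 0
  0 0 0 2 3
After step 2: ants at (1,4),(4,3)
  0 0 0 0 0
  0 0 0 0 2
  0 0 0 0 0
  0 0 0 0 0
  0 0 0 3 2
After step 3: ants at (0,4),(4,4)
  0 0 0 0 1
  0 0 0 0 1
  0 0 0 0 0
  0 0 0 0 0
  0 0 0 2 3
After step 4: ants at (1,4),(4,3)
  0 0 0 0 0
  0 0 0 0 2
  0 0 0 0 0
  0 0 0 0 0
  0 0 0 3 2
After step 5: ants at (0,4),(4,4)
  0 0 0 0 1
  0 0 0 0 1
  0 0 0 0 0
  0 0 0 0 0
  0 0 0 2 3

0 0 0 0 1
0 0 0 0 1
0 0 0 0 0
0 0 0 0 0
0 0 0 2 3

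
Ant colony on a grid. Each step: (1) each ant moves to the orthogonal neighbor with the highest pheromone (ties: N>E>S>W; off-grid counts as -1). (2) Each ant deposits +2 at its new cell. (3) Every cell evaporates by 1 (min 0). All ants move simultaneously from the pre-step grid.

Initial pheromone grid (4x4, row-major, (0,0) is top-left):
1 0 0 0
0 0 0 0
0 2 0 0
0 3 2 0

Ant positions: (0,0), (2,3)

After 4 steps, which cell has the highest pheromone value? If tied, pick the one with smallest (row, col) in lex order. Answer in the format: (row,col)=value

Answer: (0,2)=3

Derivation:
Step 1: ant0:(0,0)->E->(0,1) | ant1:(2,3)->N->(1,3)
  grid max=2 at (3,1)
Step 2: ant0:(0,1)->E->(0,2) | ant1:(1,3)->N->(0,3)
  grid max=1 at (0,2)
Step 3: ant0:(0,2)->E->(0,3) | ant1:(0,3)->W->(0,2)
  grid max=2 at (0,2)
Step 4: ant0:(0,3)->W->(0,2) | ant1:(0,2)->E->(0,3)
  grid max=3 at (0,2)
Final grid:
  0 0 3 3
  0 0 0 0
  0 0 0 0
  0 0 0 0
Max pheromone 3 at (0,2)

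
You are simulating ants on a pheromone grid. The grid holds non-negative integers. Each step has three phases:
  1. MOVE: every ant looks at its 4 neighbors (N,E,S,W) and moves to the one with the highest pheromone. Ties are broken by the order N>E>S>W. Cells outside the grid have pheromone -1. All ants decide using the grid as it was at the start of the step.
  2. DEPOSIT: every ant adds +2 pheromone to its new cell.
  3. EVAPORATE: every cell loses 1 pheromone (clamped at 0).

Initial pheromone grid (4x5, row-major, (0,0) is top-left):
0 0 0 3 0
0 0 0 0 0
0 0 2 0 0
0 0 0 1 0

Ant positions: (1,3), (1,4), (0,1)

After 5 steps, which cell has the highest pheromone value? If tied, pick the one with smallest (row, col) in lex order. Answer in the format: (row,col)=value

Answer: (0,3)=12

Derivation:
Step 1: ant0:(1,3)->N->(0,3) | ant1:(1,4)->N->(0,4) | ant2:(0,1)->E->(0,2)
  grid max=4 at (0,3)
Step 2: ant0:(0,3)->E->(0,4) | ant1:(0,4)->W->(0,3) | ant2:(0,2)->E->(0,3)
  grid max=7 at (0,3)
Step 3: ant0:(0,4)->W->(0,3) | ant1:(0,3)->E->(0,4) | ant2:(0,3)->E->(0,4)
  grid max=8 at (0,3)
Step 4: ant0:(0,3)->E->(0,4) | ant1:(0,4)->W->(0,3) | ant2:(0,4)->W->(0,3)
  grid max=11 at (0,3)
Step 5: ant0:(0,4)->W->(0,3) | ant1:(0,3)->E->(0,4) | ant2:(0,3)->E->(0,4)
  grid max=12 at (0,3)
Final grid:
  0 0 0 12 9
  0 0 0 0 0
  0 0 0 0 0
  0 0 0 0 0
Max pheromone 12 at (0,3)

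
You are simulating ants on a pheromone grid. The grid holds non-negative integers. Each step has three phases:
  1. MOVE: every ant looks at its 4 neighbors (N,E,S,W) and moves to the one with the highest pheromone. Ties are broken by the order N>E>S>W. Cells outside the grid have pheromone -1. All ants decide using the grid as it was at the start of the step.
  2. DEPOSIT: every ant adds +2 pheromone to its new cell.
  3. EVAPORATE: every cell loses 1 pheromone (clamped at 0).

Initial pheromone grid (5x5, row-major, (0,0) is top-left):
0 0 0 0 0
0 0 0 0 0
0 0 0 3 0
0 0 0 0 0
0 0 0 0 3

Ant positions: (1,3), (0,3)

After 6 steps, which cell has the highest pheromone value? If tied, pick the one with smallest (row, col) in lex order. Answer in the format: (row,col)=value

Answer: (2,3)=7

Derivation:
Step 1: ant0:(1,3)->S->(2,3) | ant1:(0,3)->E->(0,4)
  grid max=4 at (2,3)
Step 2: ant0:(2,3)->N->(1,3) | ant1:(0,4)->S->(1,4)
  grid max=3 at (2,3)
Step 3: ant0:(1,3)->S->(2,3) | ant1:(1,4)->W->(1,3)
  grid max=4 at (2,3)
Step 4: ant0:(2,3)->N->(1,3) | ant1:(1,3)->S->(2,3)
  grid max=5 at (2,3)
Step 5: ant0:(1,3)->S->(2,3) | ant1:(2,3)->N->(1,3)
  grid max=6 at (2,3)
Step 6: ant0:(2,3)->N->(1,3) | ant1:(1,3)->S->(2,3)
  grid max=7 at (2,3)
Final grid:
  0 0 0 0 0
  0 0 0 5 0
  0 0 0 7 0
  0 0 0 0 0
  0 0 0 0 0
Max pheromone 7 at (2,3)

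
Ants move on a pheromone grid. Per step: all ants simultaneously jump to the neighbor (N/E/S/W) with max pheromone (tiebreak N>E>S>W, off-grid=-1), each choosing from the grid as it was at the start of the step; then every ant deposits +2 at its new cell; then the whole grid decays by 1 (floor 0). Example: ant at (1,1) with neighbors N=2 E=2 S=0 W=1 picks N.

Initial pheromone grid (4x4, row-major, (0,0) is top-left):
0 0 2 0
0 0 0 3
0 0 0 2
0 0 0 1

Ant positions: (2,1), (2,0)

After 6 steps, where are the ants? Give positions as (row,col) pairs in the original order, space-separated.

Step 1: ant0:(2,1)->N->(1,1) | ant1:(2,0)->N->(1,0)
  grid max=2 at (1,3)
Step 2: ant0:(1,1)->W->(1,0) | ant1:(1,0)->E->(1,1)
  grid max=2 at (1,0)
Step 3: ant0:(1,0)->E->(1,1) | ant1:(1,1)->W->(1,0)
  grid max=3 at (1,0)
Step 4: ant0:(1,1)->W->(1,0) | ant1:(1,0)->E->(1,1)
  grid max=4 at (1,0)
Step 5: ant0:(1,0)->E->(1,1) | ant1:(1,1)->W->(1,0)
  grid max=5 at (1,0)
Step 6: ant0:(1,1)->W->(1,0) | ant1:(1,0)->E->(1,1)
  grid max=6 at (1,0)

(1,0) (1,1)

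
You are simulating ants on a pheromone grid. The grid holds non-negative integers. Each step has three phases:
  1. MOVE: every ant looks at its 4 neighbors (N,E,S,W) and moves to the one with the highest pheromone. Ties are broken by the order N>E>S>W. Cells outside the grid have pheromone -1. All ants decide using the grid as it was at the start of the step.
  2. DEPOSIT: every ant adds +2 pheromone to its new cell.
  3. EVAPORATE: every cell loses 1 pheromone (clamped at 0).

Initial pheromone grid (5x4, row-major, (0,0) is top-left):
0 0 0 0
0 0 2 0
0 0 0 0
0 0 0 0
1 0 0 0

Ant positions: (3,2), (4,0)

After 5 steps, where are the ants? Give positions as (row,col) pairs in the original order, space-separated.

Step 1: ant0:(3,2)->N->(2,2) | ant1:(4,0)->N->(3,0)
  grid max=1 at (1,2)
Step 2: ant0:(2,2)->N->(1,2) | ant1:(3,0)->N->(2,0)
  grid max=2 at (1,2)
Step 3: ant0:(1,2)->N->(0,2) | ant1:(2,0)->N->(1,0)
  grid max=1 at (0,2)
Step 4: ant0:(0,2)->S->(1,2) | ant1:(1,0)->N->(0,0)
  grid max=2 at (1,2)
Step 5: ant0:(1,2)->N->(0,2) | ant1:(0,0)->E->(0,1)
  grid max=1 at (0,1)

(0,2) (0,1)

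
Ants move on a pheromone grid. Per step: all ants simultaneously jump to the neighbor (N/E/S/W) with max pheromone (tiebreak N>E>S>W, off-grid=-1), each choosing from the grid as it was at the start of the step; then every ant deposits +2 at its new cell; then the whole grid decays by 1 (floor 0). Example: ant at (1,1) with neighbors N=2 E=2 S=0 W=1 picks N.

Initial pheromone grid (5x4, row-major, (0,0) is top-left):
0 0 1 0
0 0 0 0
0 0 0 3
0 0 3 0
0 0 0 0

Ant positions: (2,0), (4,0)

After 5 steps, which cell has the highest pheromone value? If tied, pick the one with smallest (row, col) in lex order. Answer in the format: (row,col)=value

Step 1: ant0:(2,0)->N->(1,0) | ant1:(4,0)->N->(3,0)
  grid max=2 at (2,3)
Step 2: ant0:(1,0)->N->(0,0) | ant1:(3,0)->N->(2,0)
  grid max=1 at (0,0)
Step 3: ant0:(0,0)->E->(0,1) | ant1:(2,0)->N->(1,0)
  grid max=1 at (0,1)
Step 4: ant0:(0,1)->E->(0,2) | ant1:(1,0)->N->(0,0)
  grid max=1 at (0,0)
Step 5: ant0:(0,2)->E->(0,3) | ant1:(0,0)->E->(0,1)
  grid max=1 at (0,1)
Final grid:
  0 1 0 1
  0 0 0 0
  0 0 0 0
  0 0 0 0
  0 0 0 0
Max pheromone 1 at (0,1)

Answer: (0,1)=1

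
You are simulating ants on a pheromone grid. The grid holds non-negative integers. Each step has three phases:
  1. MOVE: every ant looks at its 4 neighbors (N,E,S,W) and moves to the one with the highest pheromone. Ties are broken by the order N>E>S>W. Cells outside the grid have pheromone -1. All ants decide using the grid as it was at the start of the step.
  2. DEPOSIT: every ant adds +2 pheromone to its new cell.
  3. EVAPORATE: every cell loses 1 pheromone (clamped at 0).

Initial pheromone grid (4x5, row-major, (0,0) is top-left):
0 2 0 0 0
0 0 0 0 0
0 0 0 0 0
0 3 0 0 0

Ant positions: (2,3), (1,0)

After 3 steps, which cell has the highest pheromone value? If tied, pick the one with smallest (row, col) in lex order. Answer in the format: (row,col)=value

Step 1: ant0:(2,3)->N->(1,3) | ant1:(1,0)->N->(0,0)
  grid max=2 at (3,1)
Step 2: ant0:(1,3)->N->(0,3) | ant1:(0,0)->E->(0,1)
  grid max=2 at (0,1)
Step 3: ant0:(0,3)->E->(0,4) | ant1:(0,1)->E->(0,2)
  grid max=1 at (0,1)
Final grid:
  0 1 1 0 1
  0 0 0 0 0
  0 0 0 0 0
  0 0 0 0 0
Max pheromone 1 at (0,1)

Answer: (0,1)=1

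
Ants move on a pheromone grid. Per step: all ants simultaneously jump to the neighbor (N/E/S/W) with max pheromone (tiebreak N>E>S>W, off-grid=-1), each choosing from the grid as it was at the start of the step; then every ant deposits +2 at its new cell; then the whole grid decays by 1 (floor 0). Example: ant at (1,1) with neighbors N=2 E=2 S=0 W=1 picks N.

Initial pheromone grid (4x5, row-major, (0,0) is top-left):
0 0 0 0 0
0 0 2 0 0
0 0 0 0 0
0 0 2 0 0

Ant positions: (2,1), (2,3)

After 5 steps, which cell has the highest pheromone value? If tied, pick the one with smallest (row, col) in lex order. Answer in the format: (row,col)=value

Answer: (0,2)=5

Derivation:
Step 1: ant0:(2,1)->N->(1,1) | ant1:(2,3)->N->(1,3)
  grid max=1 at (1,1)
Step 2: ant0:(1,1)->E->(1,2) | ant1:(1,3)->W->(1,2)
  grid max=4 at (1,2)
Step 3: ant0:(1,2)->N->(0,2) | ant1:(1,2)->N->(0,2)
  grid max=3 at (0,2)
Step 4: ant0:(0,2)->S->(1,2) | ant1:(0,2)->S->(1,2)
  grid max=6 at (1,2)
Step 5: ant0:(1,2)->N->(0,2) | ant1:(1,2)->N->(0,2)
  grid max=5 at (0,2)
Final grid:
  0 0 5 0 0
  0 0 5 0 0
  0 0 0 0 0
  0 0 0 0 0
Max pheromone 5 at (0,2)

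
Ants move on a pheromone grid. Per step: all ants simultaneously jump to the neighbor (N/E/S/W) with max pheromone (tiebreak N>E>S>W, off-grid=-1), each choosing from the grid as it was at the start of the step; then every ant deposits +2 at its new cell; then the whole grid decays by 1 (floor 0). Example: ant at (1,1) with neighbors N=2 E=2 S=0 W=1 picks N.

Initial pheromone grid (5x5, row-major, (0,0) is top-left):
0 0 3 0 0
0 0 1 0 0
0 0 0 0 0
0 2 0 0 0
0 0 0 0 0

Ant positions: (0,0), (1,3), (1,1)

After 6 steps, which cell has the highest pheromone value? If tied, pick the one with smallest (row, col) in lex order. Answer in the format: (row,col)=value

Step 1: ant0:(0,0)->E->(0,1) | ant1:(1,3)->W->(1,2) | ant2:(1,1)->E->(1,2)
  grid max=4 at (1,2)
Step 2: ant0:(0,1)->E->(0,2) | ant1:(1,2)->N->(0,2) | ant2:(1,2)->N->(0,2)
  grid max=7 at (0,2)
Step 3: ant0:(0,2)->S->(1,2) | ant1:(0,2)->S->(1,2) | ant2:(0,2)->S->(1,2)
  grid max=8 at (1,2)
Step 4: ant0:(1,2)->N->(0,2) | ant1:(1,2)->N->(0,2) | ant2:(1,2)->N->(0,2)
  grid max=11 at (0,2)
Step 5: ant0:(0,2)->S->(1,2) | ant1:(0,2)->S->(1,2) | ant2:(0,2)->S->(1,2)
  grid max=12 at (1,2)
Step 6: ant0:(1,2)->N->(0,2) | ant1:(1,2)->N->(0,2) | ant2:(1,2)->N->(0,2)
  grid max=15 at (0,2)
Final grid:
  0 0 15 0 0
  0 0 11 0 0
  0 0 0 0 0
  0 0 0 0 0
  0 0 0 0 0
Max pheromone 15 at (0,2)

Answer: (0,2)=15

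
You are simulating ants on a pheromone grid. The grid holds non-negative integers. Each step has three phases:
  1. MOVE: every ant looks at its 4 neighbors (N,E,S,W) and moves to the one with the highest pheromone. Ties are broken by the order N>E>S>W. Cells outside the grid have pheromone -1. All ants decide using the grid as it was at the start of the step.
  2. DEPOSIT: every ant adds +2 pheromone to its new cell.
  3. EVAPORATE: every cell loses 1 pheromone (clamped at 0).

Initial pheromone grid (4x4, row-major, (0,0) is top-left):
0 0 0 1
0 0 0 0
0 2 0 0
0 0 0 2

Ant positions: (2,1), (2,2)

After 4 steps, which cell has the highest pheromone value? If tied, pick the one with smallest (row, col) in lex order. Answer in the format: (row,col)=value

Answer: (2,1)=6

Derivation:
Step 1: ant0:(2,1)->N->(1,1) | ant1:(2,2)->W->(2,1)
  grid max=3 at (2,1)
Step 2: ant0:(1,1)->S->(2,1) | ant1:(2,1)->N->(1,1)
  grid max=4 at (2,1)
Step 3: ant0:(2,1)->N->(1,1) | ant1:(1,1)->S->(2,1)
  grid max=5 at (2,1)
Step 4: ant0:(1,1)->S->(2,1) | ant1:(2,1)->N->(1,1)
  grid max=6 at (2,1)
Final grid:
  0 0 0 0
  0 4 0 0
  0 6 0 0
  0 0 0 0
Max pheromone 6 at (2,1)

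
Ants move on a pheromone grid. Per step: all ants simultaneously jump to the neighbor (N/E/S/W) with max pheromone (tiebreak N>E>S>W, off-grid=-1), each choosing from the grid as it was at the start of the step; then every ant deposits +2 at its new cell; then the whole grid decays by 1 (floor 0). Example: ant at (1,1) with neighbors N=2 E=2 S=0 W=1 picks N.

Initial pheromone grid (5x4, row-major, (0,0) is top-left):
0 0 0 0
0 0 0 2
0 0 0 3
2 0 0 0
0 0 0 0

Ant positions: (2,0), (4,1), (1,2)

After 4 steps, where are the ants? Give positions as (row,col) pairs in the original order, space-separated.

Step 1: ant0:(2,0)->S->(3,0) | ant1:(4,1)->N->(3,1) | ant2:(1,2)->E->(1,3)
  grid max=3 at (1,3)
Step 2: ant0:(3,0)->E->(3,1) | ant1:(3,1)->W->(3,0) | ant2:(1,3)->S->(2,3)
  grid max=4 at (3,0)
Step 3: ant0:(3,1)->W->(3,0) | ant1:(3,0)->E->(3,1) | ant2:(2,3)->N->(1,3)
  grid max=5 at (3,0)
Step 4: ant0:(3,0)->E->(3,1) | ant1:(3,1)->W->(3,0) | ant2:(1,3)->S->(2,3)
  grid max=6 at (3,0)

(3,1) (3,0) (2,3)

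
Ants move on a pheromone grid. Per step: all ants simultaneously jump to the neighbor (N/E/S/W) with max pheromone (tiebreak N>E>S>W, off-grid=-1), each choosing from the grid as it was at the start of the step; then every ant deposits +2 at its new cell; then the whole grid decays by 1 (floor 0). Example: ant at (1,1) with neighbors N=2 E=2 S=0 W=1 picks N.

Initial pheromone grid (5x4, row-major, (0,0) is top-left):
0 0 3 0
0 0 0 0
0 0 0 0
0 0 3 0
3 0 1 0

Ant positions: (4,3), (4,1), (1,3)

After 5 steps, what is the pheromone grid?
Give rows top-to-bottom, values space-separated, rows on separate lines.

After step 1: ants at (4,2),(4,0),(0,3)
  0 0 2 1
  0 0 0 0
  0 0 0 0
  0 0 2 0
  4 0 2 0
After step 2: ants at (3,2),(3,0),(0,2)
  0 0 3 0
  0 0 0 0
  0 0 0 0
  1 0 3 0
  3 0 1 0
After step 3: ants at (4,2),(4,0),(0,3)
  0 0 2 1
  0 0 0 0
  0 0 0 0
  0 0 2 0
  4 0 2 0
After step 4: ants at (3,2),(3,0),(0,2)
  0 0 3 0
  0 0 0 0
  0 0 0 0
  1 0 3 0
  3 0 1 0
After step 5: ants at (4,2),(4,0),(0,3)
  0 0 2 1
  0 0 0 0
  0 0 0 0
  0 0 2 0
  4 0 2 0

0 0 2 1
0 0 0 0
0 0 0 0
0 0 2 0
4 0 2 0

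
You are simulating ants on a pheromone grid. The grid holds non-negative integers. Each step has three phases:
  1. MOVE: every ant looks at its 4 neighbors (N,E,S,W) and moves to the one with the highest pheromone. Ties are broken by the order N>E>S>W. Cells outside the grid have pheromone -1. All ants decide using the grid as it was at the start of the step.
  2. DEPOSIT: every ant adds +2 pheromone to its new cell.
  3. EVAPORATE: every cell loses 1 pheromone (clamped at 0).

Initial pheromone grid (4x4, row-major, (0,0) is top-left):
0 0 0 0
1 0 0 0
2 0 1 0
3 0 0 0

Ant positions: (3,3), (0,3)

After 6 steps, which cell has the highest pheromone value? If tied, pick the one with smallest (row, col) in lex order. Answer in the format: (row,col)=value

Step 1: ant0:(3,3)->N->(2,3) | ant1:(0,3)->S->(1,3)
  grid max=2 at (3,0)
Step 2: ant0:(2,3)->N->(1,3) | ant1:(1,3)->S->(2,3)
  grid max=2 at (1,3)
Step 3: ant0:(1,3)->S->(2,3) | ant1:(2,3)->N->(1,3)
  grid max=3 at (1,3)
Step 4: ant0:(2,3)->N->(1,3) | ant1:(1,3)->S->(2,3)
  grid max=4 at (1,3)
Step 5: ant0:(1,3)->S->(2,3) | ant1:(2,3)->N->(1,3)
  grid max=5 at (1,3)
Step 6: ant0:(2,3)->N->(1,3) | ant1:(1,3)->S->(2,3)
  grid max=6 at (1,3)
Final grid:
  0 0 0 0
  0 0 0 6
  0 0 0 6
  0 0 0 0
Max pheromone 6 at (1,3)

Answer: (1,3)=6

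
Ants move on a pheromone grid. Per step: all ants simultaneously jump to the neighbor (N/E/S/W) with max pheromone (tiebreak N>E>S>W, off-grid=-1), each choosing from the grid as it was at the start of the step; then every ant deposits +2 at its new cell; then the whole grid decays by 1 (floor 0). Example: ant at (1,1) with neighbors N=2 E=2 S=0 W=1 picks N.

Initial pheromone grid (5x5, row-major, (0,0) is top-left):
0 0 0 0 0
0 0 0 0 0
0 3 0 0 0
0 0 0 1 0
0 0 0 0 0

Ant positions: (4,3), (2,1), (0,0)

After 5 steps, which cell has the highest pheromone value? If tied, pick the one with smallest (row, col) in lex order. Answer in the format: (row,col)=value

Step 1: ant0:(4,3)->N->(3,3) | ant1:(2,1)->N->(1,1) | ant2:(0,0)->E->(0,1)
  grid max=2 at (2,1)
Step 2: ant0:(3,3)->N->(2,3) | ant1:(1,1)->S->(2,1) | ant2:(0,1)->S->(1,1)
  grid max=3 at (2,1)
Step 3: ant0:(2,3)->S->(3,3) | ant1:(2,1)->N->(1,1) | ant2:(1,1)->S->(2,1)
  grid max=4 at (2,1)
Step 4: ant0:(3,3)->N->(2,3) | ant1:(1,1)->S->(2,1) | ant2:(2,1)->N->(1,1)
  grid max=5 at (2,1)
Step 5: ant0:(2,3)->S->(3,3) | ant1:(2,1)->N->(1,1) | ant2:(1,1)->S->(2,1)
  grid max=6 at (2,1)
Final grid:
  0 0 0 0 0
  0 5 0 0 0
  0 6 0 0 0
  0 0 0 2 0
  0 0 0 0 0
Max pheromone 6 at (2,1)

Answer: (2,1)=6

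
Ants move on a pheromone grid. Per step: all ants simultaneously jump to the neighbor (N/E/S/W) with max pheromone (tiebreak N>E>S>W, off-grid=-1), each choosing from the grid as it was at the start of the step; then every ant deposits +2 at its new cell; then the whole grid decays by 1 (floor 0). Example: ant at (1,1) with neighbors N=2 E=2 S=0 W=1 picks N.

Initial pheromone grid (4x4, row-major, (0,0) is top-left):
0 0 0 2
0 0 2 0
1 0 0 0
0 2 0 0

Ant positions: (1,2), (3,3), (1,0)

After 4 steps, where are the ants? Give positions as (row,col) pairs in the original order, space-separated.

Step 1: ant0:(1,2)->N->(0,2) | ant1:(3,3)->N->(2,3) | ant2:(1,0)->S->(2,0)
  grid max=2 at (2,0)
Step 2: ant0:(0,2)->E->(0,3) | ant1:(2,3)->N->(1,3) | ant2:(2,0)->N->(1,0)
  grid max=2 at (0,3)
Step 3: ant0:(0,3)->S->(1,3) | ant1:(1,3)->N->(0,3) | ant2:(1,0)->S->(2,0)
  grid max=3 at (0,3)
Step 4: ant0:(1,3)->N->(0,3) | ant1:(0,3)->S->(1,3) | ant2:(2,0)->N->(1,0)
  grid max=4 at (0,3)

(0,3) (1,3) (1,0)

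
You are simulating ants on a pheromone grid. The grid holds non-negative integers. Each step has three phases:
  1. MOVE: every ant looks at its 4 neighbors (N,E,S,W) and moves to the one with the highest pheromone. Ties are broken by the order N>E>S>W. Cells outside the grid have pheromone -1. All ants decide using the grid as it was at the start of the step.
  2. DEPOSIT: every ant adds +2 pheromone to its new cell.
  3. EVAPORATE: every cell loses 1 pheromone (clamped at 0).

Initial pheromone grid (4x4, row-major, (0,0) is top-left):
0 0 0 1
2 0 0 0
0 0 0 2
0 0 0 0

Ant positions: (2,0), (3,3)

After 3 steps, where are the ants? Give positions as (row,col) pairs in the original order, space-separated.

Step 1: ant0:(2,0)->N->(1,0) | ant1:(3,3)->N->(2,3)
  grid max=3 at (1,0)
Step 2: ant0:(1,0)->N->(0,0) | ant1:(2,3)->N->(1,3)
  grid max=2 at (1,0)
Step 3: ant0:(0,0)->S->(1,0) | ant1:(1,3)->S->(2,3)
  grid max=3 at (1,0)

(1,0) (2,3)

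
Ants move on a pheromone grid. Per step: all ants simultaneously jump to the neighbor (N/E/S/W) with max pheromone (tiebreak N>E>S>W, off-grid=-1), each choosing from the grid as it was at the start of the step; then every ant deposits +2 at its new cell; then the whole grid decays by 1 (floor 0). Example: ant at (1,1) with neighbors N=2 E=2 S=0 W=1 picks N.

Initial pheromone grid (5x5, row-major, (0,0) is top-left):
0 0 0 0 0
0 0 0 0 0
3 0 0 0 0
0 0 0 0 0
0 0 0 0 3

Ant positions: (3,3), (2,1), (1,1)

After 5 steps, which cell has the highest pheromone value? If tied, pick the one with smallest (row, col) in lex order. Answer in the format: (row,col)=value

Answer: (0,3)=5

Derivation:
Step 1: ant0:(3,3)->N->(2,3) | ant1:(2,1)->W->(2,0) | ant2:(1,1)->N->(0,1)
  grid max=4 at (2,0)
Step 2: ant0:(2,3)->N->(1,3) | ant1:(2,0)->N->(1,0) | ant2:(0,1)->E->(0,2)
  grid max=3 at (2,0)
Step 3: ant0:(1,3)->N->(0,3) | ant1:(1,0)->S->(2,0) | ant2:(0,2)->E->(0,3)
  grid max=4 at (2,0)
Step 4: ant0:(0,3)->E->(0,4) | ant1:(2,0)->N->(1,0) | ant2:(0,3)->E->(0,4)
  grid max=3 at (0,4)
Step 5: ant0:(0,4)->W->(0,3) | ant1:(1,0)->S->(2,0) | ant2:(0,4)->W->(0,3)
  grid max=5 at (0,3)
Final grid:
  0 0 0 5 2
  0 0 0 0 0
  4 0 0 0 0
  0 0 0 0 0
  0 0 0 0 0
Max pheromone 5 at (0,3)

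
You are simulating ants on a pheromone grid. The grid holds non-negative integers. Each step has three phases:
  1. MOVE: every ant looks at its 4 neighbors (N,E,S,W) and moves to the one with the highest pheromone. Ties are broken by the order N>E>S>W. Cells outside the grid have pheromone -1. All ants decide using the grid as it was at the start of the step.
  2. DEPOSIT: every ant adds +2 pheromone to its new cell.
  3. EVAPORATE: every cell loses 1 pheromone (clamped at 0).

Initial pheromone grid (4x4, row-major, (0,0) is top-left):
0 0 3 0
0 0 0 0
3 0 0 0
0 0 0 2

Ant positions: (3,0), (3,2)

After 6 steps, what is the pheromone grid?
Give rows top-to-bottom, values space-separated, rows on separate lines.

After step 1: ants at (2,0),(3,3)
  0 0 2 0
  0 0 0 0
  4 0 0 0
  0 0 0 3
After step 2: ants at (1,0),(2,3)
  0 0 1 0
  1 0 0 0
  3 0 0 1
  0 0 0 2
After step 3: ants at (2,0),(3,3)
  0 0 0 0
  0 0 0 0
  4 0 0 0
  0 0 0 3
After step 4: ants at (1,0),(2,3)
  0 0 0 0
  1 0 0 0
  3 0 0 1
  0 0 0 2
After step 5: ants at (2,0),(3,3)
  0 0 0 0
  0 0 0 0
  4 0 0 0
  0 0 0 3
After step 6: ants at (1,0),(2,3)
  0 0 0 0
  1 0 0 0
  3 0 0 1
  0 0 0 2

0 0 0 0
1 0 0 0
3 0 0 1
0 0 0 2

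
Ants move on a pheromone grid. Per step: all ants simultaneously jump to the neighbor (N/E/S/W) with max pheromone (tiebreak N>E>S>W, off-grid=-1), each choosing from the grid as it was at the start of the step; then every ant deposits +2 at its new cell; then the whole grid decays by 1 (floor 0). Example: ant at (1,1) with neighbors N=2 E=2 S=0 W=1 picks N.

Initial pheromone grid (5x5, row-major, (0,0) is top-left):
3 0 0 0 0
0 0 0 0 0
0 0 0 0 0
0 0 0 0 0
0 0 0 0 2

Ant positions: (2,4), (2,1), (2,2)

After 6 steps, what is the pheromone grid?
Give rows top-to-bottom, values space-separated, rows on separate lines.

After step 1: ants at (1,4),(1,1),(1,2)
  2 0 0 0 0
  0 1 1 0 1
  0 0 0 0 0
  0 0 0 0 0
  0 0 0 0 1
After step 2: ants at (0,4),(1,2),(1,1)
  1 0 0 0 1
  0 2 2 0 0
  0 0 0 0 0
  0 0 0 0 0
  0 0 0 0 0
After step 3: ants at (1,4),(1,1),(1,2)
  0 0 0 0 0
  0 3 3 0 1
  0 0 0 0 0
  0 0 0 0 0
  0 0 0 0 0
After step 4: ants at (0,4),(1,2),(1,1)
  0 0 0 0 1
  0 4 4 0 0
  0 0 0 0 0
  0 0 0 0 0
  0 0 0 0 0
After step 5: ants at (1,4),(1,1),(1,2)
  0 0 0 0 0
  0 5 5 0 1
  0 0 0 0 0
  0 0 0 0 0
  0 0 0 0 0
After step 6: ants at (0,4),(1,2),(1,1)
  0 0 0 0 1
  0 6 6 0 0
  0 0 0 0 0
  0 0 0 0 0
  0 0 0 0 0

0 0 0 0 1
0 6 6 0 0
0 0 0 0 0
0 0 0 0 0
0 0 0 0 0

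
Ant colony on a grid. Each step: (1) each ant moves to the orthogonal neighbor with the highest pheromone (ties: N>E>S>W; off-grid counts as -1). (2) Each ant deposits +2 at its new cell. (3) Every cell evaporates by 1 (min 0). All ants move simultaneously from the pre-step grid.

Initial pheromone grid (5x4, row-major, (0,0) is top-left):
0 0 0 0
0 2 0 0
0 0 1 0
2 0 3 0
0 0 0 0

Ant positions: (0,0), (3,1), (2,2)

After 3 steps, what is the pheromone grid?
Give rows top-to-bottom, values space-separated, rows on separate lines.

After step 1: ants at (0,1),(3,2),(3,2)
  0 1 0 0
  0 1 0 0
  0 0 0 0
  1 0 6 0
  0 0 0 0
After step 2: ants at (1,1),(2,2),(2,2)
  0 0 0 0
  0 2 0 0
  0 0 3 0
  0 0 5 0
  0 0 0 0
After step 3: ants at (0,1),(3,2),(3,2)
  0 1 0 0
  0 1 0 0
  0 0 2 0
  0 0 8 0
  0 0 0 0

0 1 0 0
0 1 0 0
0 0 2 0
0 0 8 0
0 0 0 0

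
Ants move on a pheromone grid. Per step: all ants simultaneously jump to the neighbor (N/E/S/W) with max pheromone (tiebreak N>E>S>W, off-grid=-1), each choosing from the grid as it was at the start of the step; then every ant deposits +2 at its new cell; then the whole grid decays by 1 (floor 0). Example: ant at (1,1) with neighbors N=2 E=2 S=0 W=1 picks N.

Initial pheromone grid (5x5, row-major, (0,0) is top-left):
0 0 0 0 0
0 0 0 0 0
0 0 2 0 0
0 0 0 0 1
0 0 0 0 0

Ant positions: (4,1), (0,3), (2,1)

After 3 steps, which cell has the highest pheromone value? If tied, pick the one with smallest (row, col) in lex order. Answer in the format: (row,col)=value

Answer: (2,2)=5

Derivation:
Step 1: ant0:(4,1)->N->(3,1) | ant1:(0,3)->E->(0,4) | ant2:(2,1)->E->(2,2)
  grid max=3 at (2,2)
Step 2: ant0:(3,1)->N->(2,1) | ant1:(0,4)->S->(1,4) | ant2:(2,2)->N->(1,2)
  grid max=2 at (2,2)
Step 3: ant0:(2,1)->E->(2,2) | ant1:(1,4)->N->(0,4) | ant2:(1,2)->S->(2,2)
  grid max=5 at (2,2)
Final grid:
  0 0 0 0 1
  0 0 0 0 0
  0 0 5 0 0
  0 0 0 0 0
  0 0 0 0 0
Max pheromone 5 at (2,2)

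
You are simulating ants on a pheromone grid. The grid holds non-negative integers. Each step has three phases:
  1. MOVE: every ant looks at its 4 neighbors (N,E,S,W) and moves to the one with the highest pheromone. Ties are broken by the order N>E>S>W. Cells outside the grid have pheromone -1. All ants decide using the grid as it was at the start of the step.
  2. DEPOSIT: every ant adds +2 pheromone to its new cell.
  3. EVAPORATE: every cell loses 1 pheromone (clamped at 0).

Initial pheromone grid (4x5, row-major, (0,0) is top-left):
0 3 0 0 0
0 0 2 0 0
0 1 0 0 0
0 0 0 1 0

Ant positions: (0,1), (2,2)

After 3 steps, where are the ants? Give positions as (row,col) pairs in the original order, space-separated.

Step 1: ant0:(0,1)->E->(0,2) | ant1:(2,2)->N->(1,2)
  grid max=3 at (1,2)
Step 2: ant0:(0,2)->S->(1,2) | ant1:(1,2)->N->(0,2)
  grid max=4 at (1,2)
Step 3: ant0:(1,2)->N->(0,2) | ant1:(0,2)->S->(1,2)
  grid max=5 at (1,2)

(0,2) (1,2)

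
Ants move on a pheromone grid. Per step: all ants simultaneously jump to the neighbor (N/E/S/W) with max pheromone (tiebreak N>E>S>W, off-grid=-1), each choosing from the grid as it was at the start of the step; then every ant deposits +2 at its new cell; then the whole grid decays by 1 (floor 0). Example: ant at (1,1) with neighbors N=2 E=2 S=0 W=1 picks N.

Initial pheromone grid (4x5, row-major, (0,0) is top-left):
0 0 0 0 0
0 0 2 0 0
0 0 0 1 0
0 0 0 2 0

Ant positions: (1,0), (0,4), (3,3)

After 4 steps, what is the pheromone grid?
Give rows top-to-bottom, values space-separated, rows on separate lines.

After step 1: ants at (0,0),(1,4),(2,3)
  1 0 0 0 0
  0 0 1 0 1
  0 0 0 2 0
  0 0 0 1 0
After step 2: ants at (0,1),(0,4),(3,3)
  0 1 0 0 1
  0 0 0 0 0
  0 0 0 1 0
  0 0 0 2 0
After step 3: ants at (0,2),(1,4),(2,3)
  0 0 1 0 0
  0 0 0 0 1
  0 0 0 2 0
  0 0 0 1 0
After step 4: ants at (0,3),(0,4),(3,3)
  0 0 0 1 1
  0 0 0 0 0
  0 0 0 1 0
  0 0 0 2 0

0 0 0 1 1
0 0 0 0 0
0 0 0 1 0
0 0 0 2 0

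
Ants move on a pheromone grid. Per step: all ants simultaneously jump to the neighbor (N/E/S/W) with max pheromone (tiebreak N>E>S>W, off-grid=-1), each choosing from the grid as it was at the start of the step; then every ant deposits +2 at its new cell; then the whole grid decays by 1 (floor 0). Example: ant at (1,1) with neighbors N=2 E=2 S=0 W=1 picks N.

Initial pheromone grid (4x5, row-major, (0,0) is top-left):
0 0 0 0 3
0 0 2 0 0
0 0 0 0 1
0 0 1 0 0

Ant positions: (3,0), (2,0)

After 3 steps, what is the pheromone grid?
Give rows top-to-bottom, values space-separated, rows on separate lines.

After step 1: ants at (2,0),(1,0)
  0 0 0 0 2
  1 0 1 0 0
  1 0 0 0 0
  0 0 0 0 0
After step 2: ants at (1,0),(2,0)
  0 0 0 0 1
  2 0 0 0 0
  2 0 0 0 0
  0 0 0 0 0
After step 3: ants at (2,0),(1,0)
  0 0 0 0 0
  3 0 0 0 0
  3 0 0 0 0
  0 0 0 0 0

0 0 0 0 0
3 0 0 0 0
3 0 0 0 0
0 0 0 0 0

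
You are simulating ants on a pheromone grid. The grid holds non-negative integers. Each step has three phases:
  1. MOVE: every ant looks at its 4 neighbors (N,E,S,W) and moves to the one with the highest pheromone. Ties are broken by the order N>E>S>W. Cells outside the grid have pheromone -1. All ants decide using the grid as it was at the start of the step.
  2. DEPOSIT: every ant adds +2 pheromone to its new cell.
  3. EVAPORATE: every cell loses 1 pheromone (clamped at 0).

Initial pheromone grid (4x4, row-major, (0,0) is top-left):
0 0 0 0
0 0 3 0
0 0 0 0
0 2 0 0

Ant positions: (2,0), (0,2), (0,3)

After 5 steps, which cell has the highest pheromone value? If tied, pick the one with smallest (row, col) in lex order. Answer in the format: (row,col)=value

Answer: (1,2)=10

Derivation:
Step 1: ant0:(2,0)->N->(1,0) | ant1:(0,2)->S->(1,2) | ant2:(0,3)->S->(1,3)
  grid max=4 at (1,2)
Step 2: ant0:(1,0)->N->(0,0) | ant1:(1,2)->E->(1,3) | ant2:(1,3)->W->(1,2)
  grid max=5 at (1,2)
Step 3: ant0:(0,0)->E->(0,1) | ant1:(1,3)->W->(1,2) | ant2:(1,2)->E->(1,3)
  grid max=6 at (1,2)
Step 4: ant0:(0,1)->E->(0,2) | ant1:(1,2)->E->(1,3) | ant2:(1,3)->W->(1,2)
  grid max=7 at (1,2)
Step 5: ant0:(0,2)->S->(1,2) | ant1:(1,3)->W->(1,2) | ant2:(1,2)->E->(1,3)
  grid max=10 at (1,2)
Final grid:
  0 0 0 0
  0 0 10 5
  0 0 0 0
  0 0 0 0
Max pheromone 10 at (1,2)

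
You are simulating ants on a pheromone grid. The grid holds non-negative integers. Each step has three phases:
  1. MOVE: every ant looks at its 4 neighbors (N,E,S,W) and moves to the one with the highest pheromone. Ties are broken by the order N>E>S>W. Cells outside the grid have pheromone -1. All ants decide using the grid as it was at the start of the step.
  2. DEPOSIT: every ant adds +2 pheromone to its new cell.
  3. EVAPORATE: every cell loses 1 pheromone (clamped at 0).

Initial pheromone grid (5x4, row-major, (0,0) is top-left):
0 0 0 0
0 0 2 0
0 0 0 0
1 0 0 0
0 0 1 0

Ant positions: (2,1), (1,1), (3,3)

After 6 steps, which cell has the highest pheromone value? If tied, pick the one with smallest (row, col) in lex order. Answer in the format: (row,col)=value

Answer: (1,2)=12

Derivation:
Step 1: ant0:(2,1)->N->(1,1) | ant1:(1,1)->E->(1,2) | ant2:(3,3)->N->(2,3)
  grid max=3 at (1,2)
Step 2: ant0:(1,1)->E->(1,2) | ant1:(1,2)->W->(1,1) | ant2:(2,3)->N->(1,3)
  grid max=4 at (1,2)
Step 3: ant0:(1,2)->W->(1,1) | ant1:(1,1)->E->(1,2) | ant2:(1,3)->W->(1,2)
  grid max=7 at (1,2)
Step 4: ant0:(1,1)->E->(1,2) | ant1:(1,2)->W->(1,1) | ant2:(1,2)->W->(1,1)
  grid max=8 at (1,2)
Step 5: ant0:(1,2)->W->(1,1) | ant1:(1,1)->E->(1,2) | ant2:(1,1)->E->(1,2)
  grid max=11 at (1,2)
Step 6: ant0:(1,1)->E->(1,2) | ant1:(1,2)->W->(1,1) | ant2:(1,2)->W->(1,1)
  grid max=12 at (1,2)
Final grid:
  0 0 0 0
  0 10 12 0
  0 0 0 0
  0 0 0 0
  0 0 0 0
Max pheromone 12 at (1,2)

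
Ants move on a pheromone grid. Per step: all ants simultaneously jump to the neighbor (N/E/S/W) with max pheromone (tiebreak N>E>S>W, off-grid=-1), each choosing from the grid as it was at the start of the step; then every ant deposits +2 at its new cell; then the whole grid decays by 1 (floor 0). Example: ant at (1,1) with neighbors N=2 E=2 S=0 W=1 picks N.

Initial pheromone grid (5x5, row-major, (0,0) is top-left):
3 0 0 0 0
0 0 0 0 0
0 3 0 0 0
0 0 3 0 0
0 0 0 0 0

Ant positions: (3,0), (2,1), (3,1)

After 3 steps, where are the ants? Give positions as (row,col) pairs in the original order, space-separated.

Step 1: ant0:(3,0)->N->(2,0) | ant1:(2,1)->N->(1,1) | ant2:(3,1)->N->(2,1)
  grid max=4 at (2,1)
Step 2: ant0:(2,0)->E->(2,1) | ant1:(1,1)->S->(2,1) | ant2:(2,1)->N->(1,1)
  grid max=7 at (2,1)
Step 3: ant0:(2,1)->N->(1,1) | ant1:(2,1)->N->(1,1) | ant2:(1,1)->S->(2,1)
  grid max=8 at (2,1)

(1,1) (1,1) (2,1)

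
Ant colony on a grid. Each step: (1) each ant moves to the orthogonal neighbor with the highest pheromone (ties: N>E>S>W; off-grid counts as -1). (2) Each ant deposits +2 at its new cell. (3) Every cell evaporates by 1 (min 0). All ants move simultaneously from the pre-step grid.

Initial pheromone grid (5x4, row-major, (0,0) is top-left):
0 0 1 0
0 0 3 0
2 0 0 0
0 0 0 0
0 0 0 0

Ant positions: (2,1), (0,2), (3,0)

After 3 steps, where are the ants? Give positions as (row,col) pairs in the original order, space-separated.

Step 1: ant0:(2,1)->W->(2,0) | ant1:(0,2)->S->(1,2) | ant2:(3,0)->N->(2,0)
  grid max=5 at (2,0)
Step 2: ant0:(2,0)->N->(1,0) | ant1:(1,2)->N->(0,2) | ant2:(2,0)->N->(1,0)
  grid max=4 at (2,0)
Step 3: ant0:(1,0)->S->(2,0) | ant1:(0,2)->S->(1,2) | ant2:(1,0)->S->(2,0)
  grid max=7 at (2,0)

(2,0) (1,2) (2,0)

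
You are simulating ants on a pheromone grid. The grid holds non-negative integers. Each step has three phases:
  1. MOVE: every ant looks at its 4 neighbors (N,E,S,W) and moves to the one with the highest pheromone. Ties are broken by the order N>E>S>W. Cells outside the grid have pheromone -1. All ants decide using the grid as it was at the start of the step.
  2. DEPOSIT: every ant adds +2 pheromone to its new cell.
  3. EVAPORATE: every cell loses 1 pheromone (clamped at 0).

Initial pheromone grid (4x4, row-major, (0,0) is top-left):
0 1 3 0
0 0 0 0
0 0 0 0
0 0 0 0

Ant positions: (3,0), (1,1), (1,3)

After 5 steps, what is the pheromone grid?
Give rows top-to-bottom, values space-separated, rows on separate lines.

After step 1: ants at (2,0),(0,1),(0,3)
  0 2 2 1
  0 0 0 0
  1 0 0 0
  0 0 0 0
After step 2: ants at (1,0),(0,2),(0,2)
  0 1 5 0
  1 0 0 0
  0 0 0 0
  0 0 0 0
After step 3: ants at (0,0),(0,1),(0,1)
  1 4 4 0
  0 0 0 0
  0 0 0 0
  0 0 0 0
After step 4: ants at (0,1),(0,2),(0,2)
  0 5 7 0
  0 0 0 0
  0 0 0 0
  0 0 0 0
After step 5: ants at (0,2),(0,1),(0,1)
  0 8 8 0
  0 0 0 0
  0 0 0 0
  0 0 0 0

0 8 8 0
0 0 0 0
0 0 0 0
0 0 0 0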